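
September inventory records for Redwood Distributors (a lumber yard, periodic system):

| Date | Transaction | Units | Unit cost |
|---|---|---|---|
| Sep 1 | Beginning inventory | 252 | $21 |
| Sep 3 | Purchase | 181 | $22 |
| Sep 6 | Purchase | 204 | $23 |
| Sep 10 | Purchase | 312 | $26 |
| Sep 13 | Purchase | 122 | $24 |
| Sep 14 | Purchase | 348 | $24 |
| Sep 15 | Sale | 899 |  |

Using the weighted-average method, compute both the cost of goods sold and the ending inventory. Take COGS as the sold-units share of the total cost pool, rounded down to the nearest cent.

COGS = $21,133.78; ending inventory = $12,224.22

Sep 15, sell 899: 899/1419 × $33,358.00 → $21,133.78
Ending inventory (cost pool remaining) = $12,224.22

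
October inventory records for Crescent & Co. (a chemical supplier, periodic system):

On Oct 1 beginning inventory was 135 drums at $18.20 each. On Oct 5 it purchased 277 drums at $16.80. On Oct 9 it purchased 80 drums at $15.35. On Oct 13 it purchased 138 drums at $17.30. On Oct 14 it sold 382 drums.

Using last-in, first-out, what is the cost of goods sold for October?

Oct 14, 382 sold [LIFO — newest first]: 138 @ $17.30 + 80 @ $15.35 + 164 @ $16.80 = $6,370.60
Ending inventory: 135 @ $18.20 + 113 @ $16.80 = $4,355.40

COGS = $6,370.60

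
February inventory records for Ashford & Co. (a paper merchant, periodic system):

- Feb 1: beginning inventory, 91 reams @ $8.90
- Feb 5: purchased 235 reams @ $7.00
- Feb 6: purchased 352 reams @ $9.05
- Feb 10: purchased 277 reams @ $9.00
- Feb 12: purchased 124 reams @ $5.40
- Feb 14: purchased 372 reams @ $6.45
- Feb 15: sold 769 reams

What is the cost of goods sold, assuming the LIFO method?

COGS = $5,526.00

Feb 15, 769 sold [LIFO — newest first]: 372 @ $6.45 + 124 @ $5.40 + 273 @ $9.00 = $5,526.00
Ending inventory: 91 @ $8.90 + 235 @ $7.00 + 352 @ $9.05 + 4 @ $9.00 = $5,676.50
Check: goods available $11,202.50 = COGS $5,526.00 + ending $5,676.50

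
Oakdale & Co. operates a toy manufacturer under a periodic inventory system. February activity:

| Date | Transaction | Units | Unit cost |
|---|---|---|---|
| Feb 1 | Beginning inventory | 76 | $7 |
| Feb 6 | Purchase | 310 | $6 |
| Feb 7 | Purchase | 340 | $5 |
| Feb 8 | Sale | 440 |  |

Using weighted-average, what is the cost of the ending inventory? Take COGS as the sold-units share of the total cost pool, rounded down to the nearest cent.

Feb 8, sell 440: 440/726 × $4,092.00 → $2,480.00
Ending inventory (cost pool remaining) = $1,612.00

Ending inventory = $1,612.00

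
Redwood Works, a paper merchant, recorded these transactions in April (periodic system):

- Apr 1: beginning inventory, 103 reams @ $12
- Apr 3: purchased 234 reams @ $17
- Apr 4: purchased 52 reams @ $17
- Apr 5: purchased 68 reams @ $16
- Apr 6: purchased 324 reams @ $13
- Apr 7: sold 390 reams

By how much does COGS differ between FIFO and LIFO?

FIFO COGS: 103 @ $12 + 234 @ $17 + 52 @ $17 + 1 @ $16 = $6,114
LIFO COGS: 324 @ $13 + 66 @ $16 = $5,268
Difference = |$6,114 − $5,268| = $846

$846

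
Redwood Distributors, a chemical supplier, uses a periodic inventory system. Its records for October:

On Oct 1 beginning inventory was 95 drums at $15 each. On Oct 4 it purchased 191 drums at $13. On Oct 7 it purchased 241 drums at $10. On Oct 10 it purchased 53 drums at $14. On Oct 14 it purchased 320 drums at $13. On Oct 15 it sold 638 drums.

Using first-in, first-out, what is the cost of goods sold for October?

COGS = $7,814

Oct 15, 638 sold [FIFO — oldest first]: 95 @ $15 + 191 @ $13 + 241 @ $10 + 53 @ $14 + 58 @ $13 = $7,814
Ending inventory: 262 @ $13 = $3,406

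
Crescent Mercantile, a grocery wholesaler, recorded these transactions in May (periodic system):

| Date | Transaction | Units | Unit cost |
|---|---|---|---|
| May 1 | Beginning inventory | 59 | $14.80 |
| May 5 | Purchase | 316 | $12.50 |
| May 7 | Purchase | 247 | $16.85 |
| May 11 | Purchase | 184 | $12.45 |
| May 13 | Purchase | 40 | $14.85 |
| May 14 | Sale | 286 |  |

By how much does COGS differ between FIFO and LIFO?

$218.80

FIFO COGS: 59 @ $14.80 + 227 @ $12.50 = $3,710.70
LIFO COGS: 40 @ $14.85 + 184 @ $12.45 + 62 @ $16.85 = $3,929.50
Difference = |$3,710.70 − $3,929.50| = $218.80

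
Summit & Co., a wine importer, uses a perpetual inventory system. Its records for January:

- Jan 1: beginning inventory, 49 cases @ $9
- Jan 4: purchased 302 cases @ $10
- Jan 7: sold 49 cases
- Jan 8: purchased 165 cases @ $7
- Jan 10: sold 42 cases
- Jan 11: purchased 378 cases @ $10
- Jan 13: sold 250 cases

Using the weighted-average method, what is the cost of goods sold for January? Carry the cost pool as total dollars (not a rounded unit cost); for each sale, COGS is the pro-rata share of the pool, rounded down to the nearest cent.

COGS = $3,202.64

After Jan 1: 49 on hand, pool $441.00 (≈ $9.0000 each)
After Jan 4: 351 on hand, pool $3,461.00 (≈ $9.8604 each)
Jan 7, sell 49: 49/351 × $3,461.00 → $483.15
After Jan 8: 467 on hand, pool $4,132.85 (≈ $8.8498 each)
Jan 10, sell 42: 42/467 × $4,132.85 → $371.69
After Jan 11: 803 on hand, pool $7,541.16 (≈ $9.3912 each)
Jan 13, sell 250: 250/803 × $7,541.16 → $2,347.80
Total COGS = $483.15 + $371.69 + $2,347.80 = $3,202.64
Ending inventory (cost pool remaining) = $5,193.36
Check: goods available $8,396.00 = COGS $3,202.64 + ending $5,193.36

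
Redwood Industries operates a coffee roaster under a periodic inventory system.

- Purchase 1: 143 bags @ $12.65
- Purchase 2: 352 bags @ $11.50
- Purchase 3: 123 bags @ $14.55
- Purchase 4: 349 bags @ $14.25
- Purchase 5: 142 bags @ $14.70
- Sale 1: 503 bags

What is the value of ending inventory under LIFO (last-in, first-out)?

Sale 1 (503) [LIFO — newest first]: 142 @ $14.70 + 349 @ $14.25 + 12 @ $14.55 = $7,235.25
Ending inventory: 143 @ $12.65 + 352 @ $11.50 + 111 @ $14.55 = $7,472.00

Ending inventory = $7,472.00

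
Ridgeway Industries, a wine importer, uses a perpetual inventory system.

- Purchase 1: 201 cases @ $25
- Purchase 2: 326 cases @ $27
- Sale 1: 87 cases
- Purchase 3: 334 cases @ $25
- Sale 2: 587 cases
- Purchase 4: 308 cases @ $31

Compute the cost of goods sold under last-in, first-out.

COGS = $17,502

Sale 1 (87) [LIFO — newest first]: 87 @ $27 = $2,349
Sale 2 (587) [LIFO — newest first]: 334 @ $25 + 239 @ $27 + 14 @ $25 = $15,153
Total COGS = $2,349 + $15,153 = $17,502
Ending inventory: 187 @ $25 + 308 @ $31 = $14,223
Check: goods available $31,725 = COGS $17,502 + ending $14,223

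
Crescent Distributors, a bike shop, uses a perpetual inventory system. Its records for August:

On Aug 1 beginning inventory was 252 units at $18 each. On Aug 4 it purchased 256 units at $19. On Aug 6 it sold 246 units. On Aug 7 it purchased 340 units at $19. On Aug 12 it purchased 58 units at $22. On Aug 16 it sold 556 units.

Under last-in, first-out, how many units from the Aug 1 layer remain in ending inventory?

104

Aug 6, 246 sold [LIFO — newest first]: 246 @ $19 = $4,674
Aug 16, 556 sold [LIFO — newest first]: 58 @ $22 + 340 @ $19 + 10 @ $19 + 148 @ $18 = $10,590
Total COGS = $4,674 + $10,590 = $15,264
Ending inventory: 104 @ $18 = $1,872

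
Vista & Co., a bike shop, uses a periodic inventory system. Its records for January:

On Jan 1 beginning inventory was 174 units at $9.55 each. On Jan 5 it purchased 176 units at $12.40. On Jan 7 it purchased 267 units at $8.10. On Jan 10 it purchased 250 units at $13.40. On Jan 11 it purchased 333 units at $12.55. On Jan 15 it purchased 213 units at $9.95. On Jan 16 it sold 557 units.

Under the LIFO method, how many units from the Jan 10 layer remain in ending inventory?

239

Jan 16, 557 sold [LIFO — newest first]: 213 @ $9.95 + 333 @ $12.55 + 11 @ $13.40 = $6,445.90
Ending inventory: 174 @ $9.55 + 176 @ $12.40 + 267 @ $8.10 + 239 @ $13.40 = $9,209.40
Check: goods available $15,655.30 = COGS $6,445.90 + ending $9,209.40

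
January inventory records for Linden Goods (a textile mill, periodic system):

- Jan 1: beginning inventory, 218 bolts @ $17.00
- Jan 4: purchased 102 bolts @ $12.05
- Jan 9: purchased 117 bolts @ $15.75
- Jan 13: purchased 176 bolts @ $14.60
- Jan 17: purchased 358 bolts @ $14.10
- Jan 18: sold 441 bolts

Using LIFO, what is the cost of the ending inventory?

Jan 18, 441 sold [LIFO — newest first]: 358 @ $14.10 + 83 @ $14.60 = $6,259.60
Ending inventory: 218 @ $17.00 + 102 @ $12.05 + 117 @ $15.75 + 93 @ $14.60 = $8,135.65

Ending inventory = $8,135.65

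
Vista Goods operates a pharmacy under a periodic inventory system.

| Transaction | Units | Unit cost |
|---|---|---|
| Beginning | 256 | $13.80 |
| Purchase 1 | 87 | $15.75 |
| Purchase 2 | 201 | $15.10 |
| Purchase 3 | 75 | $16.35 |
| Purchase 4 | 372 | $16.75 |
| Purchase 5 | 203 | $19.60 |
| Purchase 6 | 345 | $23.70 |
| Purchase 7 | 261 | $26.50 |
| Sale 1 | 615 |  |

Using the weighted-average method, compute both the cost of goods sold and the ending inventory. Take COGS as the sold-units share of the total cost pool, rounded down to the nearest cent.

Sale 1, sell 615: 615/1800 × $34,467.20 → $11,776.29
Ending inventory (cost pool remaining) = $22,690.91

COGS = $11,776.29; ending inventory = $22,690.91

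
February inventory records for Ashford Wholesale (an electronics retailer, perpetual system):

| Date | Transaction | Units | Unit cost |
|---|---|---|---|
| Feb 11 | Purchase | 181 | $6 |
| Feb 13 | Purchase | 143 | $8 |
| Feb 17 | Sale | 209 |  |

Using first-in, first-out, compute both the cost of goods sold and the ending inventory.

COGS = $1,310; ending inventory = $920

Feb 17, 209 sold [FIFO — oldest first]: 181 @ $6 + 28 @ $8 = $1,310
Ending inventory: 115 @ $8 = $920
Check: goods available $2,230 = COGS $1,310 + ending $920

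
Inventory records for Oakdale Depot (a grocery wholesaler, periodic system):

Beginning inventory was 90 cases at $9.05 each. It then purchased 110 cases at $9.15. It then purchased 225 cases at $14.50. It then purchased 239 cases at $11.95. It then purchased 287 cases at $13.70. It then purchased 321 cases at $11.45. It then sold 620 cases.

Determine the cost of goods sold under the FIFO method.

COGS = $7,413.75

Sale 1 (620) [FIFO — oldest first]: 90 @ $9.05 + 110 @ $9.15 + 225 @ $14.50 + 195 @ $11.95 = $7,413.75
Ending inventory: 44 @ $11.95 + 287 @ $13.70 + 321 @ $11.45 = $8,133.15
Check: goods available $15,546.90 = COGS $7,413.75 + ending $8,133.15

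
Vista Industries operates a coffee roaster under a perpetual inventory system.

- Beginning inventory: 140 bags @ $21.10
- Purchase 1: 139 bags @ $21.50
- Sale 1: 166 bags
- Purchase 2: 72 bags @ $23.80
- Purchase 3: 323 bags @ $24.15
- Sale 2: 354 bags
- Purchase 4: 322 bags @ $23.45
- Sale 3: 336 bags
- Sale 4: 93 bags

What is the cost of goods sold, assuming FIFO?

Sale 1 (166) [FIFO — oldest first]: 140 @ $21.10 + 26 @ $21.50 = $3,513.00
Sale 2 (354) [FIFO — oldest first]: 113 @ $21.50 + 72 @ $23.80 + 169 @ $24.15 = $8,224.45
Sale 3 (336) [FIFO — oldest first]: 154 @ $24.15 + 182 @ $23.45 = $7,987.00
Sale 4 (93) [FIFO — oldest first]: 93 @ $23.45 = $2,180.85
Total COGS = $3,513.00 + $8,224.45 + $7,987.00 + $2,180.85 = $21,905.30
Ending inventory: 47 @ $23.45 = $1,102.15
Check: goods available $23,007.45 = COGS $21,905.30 + ending $1,102.15

COGS = $21,905.30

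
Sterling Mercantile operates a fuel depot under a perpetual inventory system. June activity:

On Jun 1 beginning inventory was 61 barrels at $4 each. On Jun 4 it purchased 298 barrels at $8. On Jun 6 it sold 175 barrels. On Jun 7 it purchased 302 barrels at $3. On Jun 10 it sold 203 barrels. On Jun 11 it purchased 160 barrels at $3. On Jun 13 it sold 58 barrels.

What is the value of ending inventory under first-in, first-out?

Jun 6, 175 sold [FIFO — oldest first]: 61 @ $4 + 114 @ $8 = $1,156
Jun 10, 203 sold [FIFO — oldest first]: 184 @ $8 + 19 @ $3 = $1,529
Jun 13, 58 sold [FIFO — oldest first]: 58 @ $3 = $174
Total COGS = $1,156 + $1,529 + $174 = $2,859
Ending inventory: 225 @ $3 + 160 @ $3 = $1,155

Ending inventory = $1,155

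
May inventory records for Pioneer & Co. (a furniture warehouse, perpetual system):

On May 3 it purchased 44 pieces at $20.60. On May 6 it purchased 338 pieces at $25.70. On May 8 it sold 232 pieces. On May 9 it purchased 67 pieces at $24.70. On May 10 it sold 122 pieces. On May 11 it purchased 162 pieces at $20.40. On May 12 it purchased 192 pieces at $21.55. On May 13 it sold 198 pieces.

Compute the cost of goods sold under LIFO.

May 8, 232 sold [LIFO — newest first]: 232 @ $25.70 = $5,962.40
May 10, 122 sold [LIFO — newest first]: 67 @ $24.70 + 55 @ $25.70 = $3,068.40
May 13, 198 sold [LIFO — newest first]: 192 @ $21.55 + 6 @ $20.40 = $4,260.00
Total COGS = $5,962.40 + $3,068.40 + $4,260.00 = $13,290.80
Ending inventory: 44 @ $20.60 + 51 @ $25.70 + 156 @ $20.40 = $5,399.50

COGS = $13,290.80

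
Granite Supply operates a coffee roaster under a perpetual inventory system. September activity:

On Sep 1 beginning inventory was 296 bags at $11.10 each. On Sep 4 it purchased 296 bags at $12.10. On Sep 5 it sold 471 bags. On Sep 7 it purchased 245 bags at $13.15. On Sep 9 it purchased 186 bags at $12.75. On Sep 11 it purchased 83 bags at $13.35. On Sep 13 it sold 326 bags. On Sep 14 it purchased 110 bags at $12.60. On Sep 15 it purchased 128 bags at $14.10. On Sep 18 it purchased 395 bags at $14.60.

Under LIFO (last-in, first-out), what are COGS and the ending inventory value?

Sep 5, 471 sold [LIFO — newest first]: 296 @ $12.10 + 175 @ $11.10 = $5,524.10
Sep 13, 326 sold [LIFO — newest first]: 83 @ $13.35 + 186 @ $12.75 + 57 @ $13.15 = $4,229.10
Total COGS = $5,524.10 + $4,229.10 = $9,753.20
Ending inventory: 121 @ $11.10 + 188 @ $13.15 + 110 @ $12.60 + 128 @ $14.10 + 395 @ $14.60 = $12,773.10
Check: goods available $22,526.30 = COGS $9,753.20 + ending $12,773.10

COGS = $9,753.20; ending inventory = $12,773.10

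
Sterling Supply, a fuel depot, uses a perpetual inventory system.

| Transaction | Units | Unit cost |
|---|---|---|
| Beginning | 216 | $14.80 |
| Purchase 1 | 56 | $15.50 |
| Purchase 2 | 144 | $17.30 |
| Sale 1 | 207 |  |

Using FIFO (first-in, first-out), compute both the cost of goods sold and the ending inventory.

Sale 1 (207) [FIFO — oldest first]: 207 @ $14.80 = $3,063.60
Ending inventory: 9 @ $14.80 + 56 @ $15.50 + 144 @ $17.30 = $3,492.40

COGS = $3,063.60; ending inventory = $3,492.40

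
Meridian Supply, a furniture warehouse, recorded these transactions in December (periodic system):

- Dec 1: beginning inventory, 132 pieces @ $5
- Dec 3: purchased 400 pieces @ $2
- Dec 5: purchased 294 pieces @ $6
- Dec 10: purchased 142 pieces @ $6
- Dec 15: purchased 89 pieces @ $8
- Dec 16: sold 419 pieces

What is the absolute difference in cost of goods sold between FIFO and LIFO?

$1,458

FIFO COGS: 132 @ $5 + 287 @ $2 = $1,234
LIFO COGS: 89 @ $8 + 142 @ $6 + 188 @ $6 = $2,692
Difference = |$1,234 − $2,692| = $1,458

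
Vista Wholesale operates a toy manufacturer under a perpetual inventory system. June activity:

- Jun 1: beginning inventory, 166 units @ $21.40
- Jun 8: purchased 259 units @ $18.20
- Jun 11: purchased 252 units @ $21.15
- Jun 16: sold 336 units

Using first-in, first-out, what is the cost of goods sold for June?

COGS = $6,646.40

Jun 16, 336 sold [FIFO — oldest first]: 166 @ $21.40 + 170 @ $18.20 = $6,646.40
Ending inventory: 89 @ $18.20 + 252 @ $21.15 = $6,949.60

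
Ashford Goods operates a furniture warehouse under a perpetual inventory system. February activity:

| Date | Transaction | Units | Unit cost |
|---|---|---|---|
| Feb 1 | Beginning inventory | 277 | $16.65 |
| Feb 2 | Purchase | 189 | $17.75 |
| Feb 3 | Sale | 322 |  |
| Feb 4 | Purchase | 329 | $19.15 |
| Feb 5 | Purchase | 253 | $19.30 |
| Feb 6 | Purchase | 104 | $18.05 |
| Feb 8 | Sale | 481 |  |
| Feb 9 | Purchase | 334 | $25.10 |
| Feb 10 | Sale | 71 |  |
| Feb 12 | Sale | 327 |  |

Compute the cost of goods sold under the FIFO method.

Feb 3, 322 sold [FIFO — oldest first]: 277 @ $16.65 + 45 @ $17.75 = $5,410.80
Feb 8, 481 sold [FIFO — oldest first]: 144 @ $17.75 + 329 @ $19.15 + 8 @ $19.30 = $9,010.75
Feb 10, 71 sold [FIFO — oldest first]: 71 @ $19.30 = $1,370.30
Feb 12, 327 sold [FIFO — oldest first]: 174 @ $19.30 + 104 @ $18.05 + 49 @ $25.10 = $6,465.30
Total COGS = $5,410.80 + $9,010.75 + $1,370.30 + $6,465.30 = $22,257.15
Ending inventory: 285 @ $25.10 = $7,153.50

COGS = $22,257.15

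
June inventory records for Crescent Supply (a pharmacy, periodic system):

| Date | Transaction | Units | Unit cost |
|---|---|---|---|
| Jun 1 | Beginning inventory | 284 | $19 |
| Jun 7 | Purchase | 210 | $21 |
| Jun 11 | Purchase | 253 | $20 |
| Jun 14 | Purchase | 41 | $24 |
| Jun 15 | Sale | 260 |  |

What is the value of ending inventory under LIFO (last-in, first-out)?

Jun 15, 260 sold [LIFO — newest first]: 41 @ $24 + 219 @ $20 = $5,364
Ending inventory: 284 @ $19 + 210 @ $21 + 34 @ $20 = $10,486
Check: goods available $15,850 = COGS $5,364 + ending $10,486

Ending inventory = $10,486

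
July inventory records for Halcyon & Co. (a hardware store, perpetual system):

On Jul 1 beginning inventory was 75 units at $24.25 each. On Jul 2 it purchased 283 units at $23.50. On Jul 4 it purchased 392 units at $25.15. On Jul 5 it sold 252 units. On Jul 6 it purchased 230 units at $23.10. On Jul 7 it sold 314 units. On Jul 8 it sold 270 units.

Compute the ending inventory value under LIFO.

Jul 5, 252 sold [LIFO — newest first]: 252 @ $25.15 = $6,337.80
Jul 7, 314 sold [LIFO — newest first]: 230 @ $23.10 + 84 @ $25.15 = $7,425.60
Jul 8, 270 sold [LIFO — newest first]: 56 @ $25.15 + 214 @ $23.50 = $6,437.40
Total COGS = $6,337.80 + $7,425.60 + $6,437.40 = $20,200.80
Ending inventory: 75 @ $24.25 + 69 @ $23.50 = $3,440.25

Ending inventory = $3,440.25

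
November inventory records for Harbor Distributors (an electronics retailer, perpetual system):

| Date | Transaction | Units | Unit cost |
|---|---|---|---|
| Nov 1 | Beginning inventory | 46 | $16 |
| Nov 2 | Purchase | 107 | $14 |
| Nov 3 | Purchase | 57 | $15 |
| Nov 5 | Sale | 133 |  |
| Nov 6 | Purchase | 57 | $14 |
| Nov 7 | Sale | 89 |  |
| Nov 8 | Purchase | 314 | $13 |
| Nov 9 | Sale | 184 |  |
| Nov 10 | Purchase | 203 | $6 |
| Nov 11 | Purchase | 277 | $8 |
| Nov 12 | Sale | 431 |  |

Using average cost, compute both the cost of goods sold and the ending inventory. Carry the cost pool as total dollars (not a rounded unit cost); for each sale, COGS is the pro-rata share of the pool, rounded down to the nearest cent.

After Nov 1: 46 on hand, pool $736.00 (≈ $16.0000 each)
After Nov 2: 153 on hand, pool $2,234.00 (≈ $14.6013 each)
After Nov 3: 210 on hand, pool $3,089.00 (≈ $14.7095 each)
Nov 5, sell 133: 133/210 × $3,089.00 → $1,956.36
After Nov 6: 134 on hand, pool $1,930.64 (≈ $14.4078 each)
Nov 7, sell 89: 89/134 × $1,930.64 → $1,282.29
After Nov 8: 359 on hand, pool $4,730.35 (≈ $13.1765 each)
Nov 9, sell 184: 184/359 × $4,730.35 → $2,424.46
After Nov 10: 378 on hand, pool $3,523.89 (≈ $9.3225 each)
After Nov 11: 655 on hand, pool $5,739.89 (≈ $8.7632 each)
Nov 12, sell 431: 431/655 × $5,739.89 → $3,776.93
Total COGS = $1,956.36 + $1,282.29 + $2,424.46 + $3,776.93 = $9,440.04
Ending inventory (cost pool remaining) = $1,962.96
Check: goods available $11,403.00 = COGS $9,440.04 + ending $1,962.96

COGS = $9,440.04; ending inventory = $1,962.96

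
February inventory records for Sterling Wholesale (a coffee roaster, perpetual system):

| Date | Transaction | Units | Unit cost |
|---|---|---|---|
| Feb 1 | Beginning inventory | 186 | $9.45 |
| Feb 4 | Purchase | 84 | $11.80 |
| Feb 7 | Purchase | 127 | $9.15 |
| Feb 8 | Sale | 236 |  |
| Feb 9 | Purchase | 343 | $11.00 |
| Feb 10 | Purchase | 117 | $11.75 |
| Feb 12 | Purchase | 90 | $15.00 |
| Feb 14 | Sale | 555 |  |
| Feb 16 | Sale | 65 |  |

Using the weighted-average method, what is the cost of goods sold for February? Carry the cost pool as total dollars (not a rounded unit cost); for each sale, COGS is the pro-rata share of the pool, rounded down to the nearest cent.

After Feb 1: 186 on hand, pool $1,757.70 (≈ $9.4500 each)
After Feb 4: 270 on hand, pool $2,748.90 (≈ $10.1811 each)
After Feb 7: 397 on hand, pool $3,910.95 (≈ $9.8513 each)
Feb 8, sell 236: 236/397 × $3,910.95 → $2,324.89
After Feb 9: 504 on hand, pool $5,359.06 (≈ $10.6331 each)
After Feb 10: 621 on hand, pool $6,733.81 (≈ $10.8435 each)
After Feb 12: 711 on hand, pool $8,083.81 (≈ $11.3696 each)
Feb 14, sell 555: 555/711 × $8,083.81 → $6,310.14
Feb 16, sell 65: 65/156 × $1,773.67 → $739.02
Total COGS = $2,324.89 + $6,310.14 + $739.02 = $9,374.05
Ending inventory (cost pool remaining) = $1,034.65

COGS = $9,374.05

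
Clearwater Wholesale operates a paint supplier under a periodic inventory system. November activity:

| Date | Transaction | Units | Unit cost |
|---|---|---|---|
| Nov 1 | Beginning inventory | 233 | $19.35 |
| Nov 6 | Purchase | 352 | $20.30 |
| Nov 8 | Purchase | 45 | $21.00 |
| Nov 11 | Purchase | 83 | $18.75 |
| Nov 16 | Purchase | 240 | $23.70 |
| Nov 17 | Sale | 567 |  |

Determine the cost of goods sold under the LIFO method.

COGS = $12,228.95

Nov 17, 567 sold [LIFO — newest first]: 240 @ $23.70 + 83 @ $18.75 + 45 @ $21.00 + 199 @ $20.30 = $12,228.95
Ending inventory: 233 @ $19.35 + 153 @ $20.30 = $7,614.45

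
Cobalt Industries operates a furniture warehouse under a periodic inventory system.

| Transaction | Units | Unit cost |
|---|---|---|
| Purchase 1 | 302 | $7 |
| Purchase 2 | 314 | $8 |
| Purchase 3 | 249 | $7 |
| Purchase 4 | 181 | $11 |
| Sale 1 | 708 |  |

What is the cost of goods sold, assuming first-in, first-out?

COGS = $5,270

Sale 1 (708) [FIFO — oldest first]: 302 @ $7 + 314 @ $8 + 92 @ $7 = $5,270
Ending inventory: 157 @ $7 + 181 @ $11 = $3,090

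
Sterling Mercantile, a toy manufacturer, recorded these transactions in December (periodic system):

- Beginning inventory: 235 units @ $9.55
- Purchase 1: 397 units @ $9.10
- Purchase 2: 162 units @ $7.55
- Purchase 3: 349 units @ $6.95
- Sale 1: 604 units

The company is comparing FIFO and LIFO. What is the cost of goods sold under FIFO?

FIFO COGS: 235 @ $9.55 + 369 @ $9.10 = $5,602.15
LIFO COGS: 349 @ $6.95 + 162 @ $7.55 + 93 @ $9.10 = $4,494.95

COGS = $5,602.15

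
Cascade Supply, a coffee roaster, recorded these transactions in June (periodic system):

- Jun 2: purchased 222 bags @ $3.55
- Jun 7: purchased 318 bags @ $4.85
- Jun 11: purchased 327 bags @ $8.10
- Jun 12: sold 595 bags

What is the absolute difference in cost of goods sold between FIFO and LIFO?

$1,172.60

FIFO COGS: 222 @ $3.55 + 318 @ $4.85 + 55 @ $8.10 = $2,775.90
LIFO COGS: 327 @ $8.10 + 268 @ $4.85 = $3,948.50
Difference = |$2,775.90 − $3,948.50| = $1,172.60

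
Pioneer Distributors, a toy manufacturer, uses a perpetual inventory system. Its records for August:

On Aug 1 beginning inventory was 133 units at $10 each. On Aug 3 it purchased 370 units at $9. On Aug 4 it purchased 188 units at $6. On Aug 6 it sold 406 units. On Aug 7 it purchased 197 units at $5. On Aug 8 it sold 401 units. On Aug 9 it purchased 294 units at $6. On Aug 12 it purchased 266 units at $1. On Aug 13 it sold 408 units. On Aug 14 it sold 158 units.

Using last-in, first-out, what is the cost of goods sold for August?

COGS = $8,053

Aug 6, 406 sold [LIFO — newest first]: 188 @ $6 + 218 @ $9 = $3,090
Aug 8, 401 sold [LIFO — newest first]: 197 @ $5 + 152 @ $9 + 52 @ $10 = $2,873
Aug 13, 408 sold [LIFO — newest first]: 266 @ $1 + 142 @ $6 = $1,118
Aug 14, 158 sold [LIFO — newest first]: 152 @ $6 + 6 @ $10 = $972
Total COGS = $3,090 + $2,873 + $1,118 + $972 = $8,053
Ending inventory: 75 @ $10 = $750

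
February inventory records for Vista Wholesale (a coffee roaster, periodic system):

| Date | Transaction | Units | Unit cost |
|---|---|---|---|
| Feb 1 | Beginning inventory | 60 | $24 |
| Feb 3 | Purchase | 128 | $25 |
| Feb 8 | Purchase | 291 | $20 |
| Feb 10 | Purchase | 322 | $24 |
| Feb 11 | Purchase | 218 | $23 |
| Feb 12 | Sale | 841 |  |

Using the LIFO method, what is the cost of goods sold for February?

Feb 12, 841 sold [LIFO — newest first]: 218 @ $23 + 322 @ $24 + 291 @ $20 + 10 @ $25 = $18,812
Ending inventory: 60 @ $24 + 118 @ $25 = $4,390

COGS = $18,812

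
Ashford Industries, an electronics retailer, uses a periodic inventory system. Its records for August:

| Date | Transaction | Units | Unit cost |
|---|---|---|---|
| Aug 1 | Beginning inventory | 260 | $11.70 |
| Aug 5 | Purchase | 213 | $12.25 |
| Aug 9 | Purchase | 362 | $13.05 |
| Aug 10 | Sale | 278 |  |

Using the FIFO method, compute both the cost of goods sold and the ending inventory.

COGS = $3,262.50; ending inventory = $7,112.85

Aug 10, 278 sold [FIFO — oldest first]: 260 @ $11.70 + 18 @ $12.25 = $3,262.50
Ending inventory: 195 @ $12.25 + 362 @ $13.05 = $7,112.85
Check: goods available $10,375.35 = COGS $3,262.50 + ending $7,112.85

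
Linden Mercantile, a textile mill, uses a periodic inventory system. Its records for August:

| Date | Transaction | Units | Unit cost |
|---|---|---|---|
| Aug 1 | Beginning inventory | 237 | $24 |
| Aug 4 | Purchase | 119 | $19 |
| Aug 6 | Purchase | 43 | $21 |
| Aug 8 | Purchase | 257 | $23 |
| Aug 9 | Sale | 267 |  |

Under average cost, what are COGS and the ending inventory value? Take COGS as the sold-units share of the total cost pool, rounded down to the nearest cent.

COGS = $6,008.72; ending inventory = $8,754.28

Aug 9, sell 267: 267/656 × $14,763.00 → $6,008.72
Ending inventory (cost pool remaining) = $8,754.28
Check: goods available $14,763.00 = COGS $6,008.72 + ending $8,754.28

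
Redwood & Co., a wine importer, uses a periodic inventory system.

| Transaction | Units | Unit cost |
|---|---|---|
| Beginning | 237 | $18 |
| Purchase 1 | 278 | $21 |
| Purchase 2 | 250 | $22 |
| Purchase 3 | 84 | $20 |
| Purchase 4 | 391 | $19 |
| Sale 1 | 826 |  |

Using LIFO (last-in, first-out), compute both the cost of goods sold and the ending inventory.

COGS = $16,730; ending inventory = $7,983

Sale 1 (826) [LIFO — newest first]: 391 @ $19 + 84 @ $20 + 250 @ $22 + 101 @ $21 = $16,730
Ending inventory: 237 @ $18 + 177 @ $21 = $7,983
Check: goods available $24,713 = COGS $16,730 + ending $7,983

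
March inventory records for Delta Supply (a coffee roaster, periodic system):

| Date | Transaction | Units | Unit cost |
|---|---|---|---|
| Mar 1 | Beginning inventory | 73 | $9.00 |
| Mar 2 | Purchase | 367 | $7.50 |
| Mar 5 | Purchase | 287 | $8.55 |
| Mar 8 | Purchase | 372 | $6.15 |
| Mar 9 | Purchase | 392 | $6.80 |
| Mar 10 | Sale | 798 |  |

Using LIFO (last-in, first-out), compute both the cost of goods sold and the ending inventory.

Mar 10, 798 sold [LIFO — newest first]: 392 @ $6.80 + 372 @ $6.15 + 34 @ $8.55 = $5,244.10
Ending inventory: 73 @ $9.00 + 367 @ $7.50 + 253 @ $8.55 = $5,572.65

COGS = $5,244.10; ending inventory = $5,572.65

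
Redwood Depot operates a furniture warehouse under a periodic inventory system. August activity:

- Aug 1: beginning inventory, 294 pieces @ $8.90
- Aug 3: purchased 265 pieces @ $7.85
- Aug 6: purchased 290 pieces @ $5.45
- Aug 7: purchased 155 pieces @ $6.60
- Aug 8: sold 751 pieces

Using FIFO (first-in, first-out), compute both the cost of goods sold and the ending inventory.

Aug 8, 751 sold [FIFO — oldest first]: 294 @ $8.90 + 265 @ $7.85 + 192 @ $5.45 = $5,743.25
Ending inventory: 98 @ $5.45 + 155 @ $6.60 = $1,557.10

COGS = $5,743.25; ending inventory = $1,557.10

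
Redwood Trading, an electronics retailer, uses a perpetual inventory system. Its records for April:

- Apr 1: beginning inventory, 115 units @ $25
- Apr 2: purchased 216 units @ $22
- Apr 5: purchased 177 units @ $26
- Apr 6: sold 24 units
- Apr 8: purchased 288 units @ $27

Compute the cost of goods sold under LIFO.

COGS = $624

Apr 6, 24 sold [LIFO — newest first]: 24 @ $26 = $624
Ending inventory: 115 @ $25 + 216 @ $22 + 153 @ $26 + 288 @ $27 = $19,381
Check: goods available $20,005 = COGS $624 + ending $19,381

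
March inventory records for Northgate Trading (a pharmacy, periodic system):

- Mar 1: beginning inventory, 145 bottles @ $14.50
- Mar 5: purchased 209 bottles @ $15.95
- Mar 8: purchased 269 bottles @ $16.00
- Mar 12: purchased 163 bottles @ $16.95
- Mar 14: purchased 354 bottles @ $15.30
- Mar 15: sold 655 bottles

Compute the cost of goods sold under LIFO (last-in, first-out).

COGS = $10,387.05

Mar 15, 655 sold [LIFO — newest first]: 354 @ $15.30 + 163 @ $16.95 + 138 @ $16.00 = $10,387.05
Ending inventory: 145 @ $14.50 + 209 @ $15.95 + 131 @ $16.00 = $7,532.05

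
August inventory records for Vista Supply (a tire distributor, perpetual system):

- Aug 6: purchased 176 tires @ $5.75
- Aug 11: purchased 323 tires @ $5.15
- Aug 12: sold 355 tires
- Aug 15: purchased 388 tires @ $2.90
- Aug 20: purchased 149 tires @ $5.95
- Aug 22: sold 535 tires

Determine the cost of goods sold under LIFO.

COGS = $3,853.40

Aug 12, 355 sold [LIFO — newest first]: 323 @ $5.15 + 32 @ $5.75 = $1,847.45
Aug 22, 535 sold [LIFO — newest first]: 149 @ $5.95 + 386 @ $2.90 = $2,005.95
Total COGS = $1,847.45 + $2,005.95 = $3,853.40
Ending inventory: 144 @ $5.75 + 2 @ $2.90 = $833.80
Check: goods available $4,687.20 = COGS $3,853.40 + ending $833.80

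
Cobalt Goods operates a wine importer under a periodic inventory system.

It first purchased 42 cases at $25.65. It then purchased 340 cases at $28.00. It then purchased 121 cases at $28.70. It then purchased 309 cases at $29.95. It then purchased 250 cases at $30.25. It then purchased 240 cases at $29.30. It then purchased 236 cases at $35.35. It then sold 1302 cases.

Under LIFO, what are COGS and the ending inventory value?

Sale 1 (1302) [LIFO — newest first]: 236 @ $35.35 + 240 @ $29.30 + 250 @ $30.25 + 309 @ $29.95 + 121 @ $28.70 + 146 @ $28.00 = $39,752.35
Ending inventory: 42 @ $25.65 + 194 @ $28.00 = $6,509.30
Check: goods available $46,261.65 = COGS $39,752.35 + ending $6,509.30

COGS = $39,752.35; ending inventory = $6,509.30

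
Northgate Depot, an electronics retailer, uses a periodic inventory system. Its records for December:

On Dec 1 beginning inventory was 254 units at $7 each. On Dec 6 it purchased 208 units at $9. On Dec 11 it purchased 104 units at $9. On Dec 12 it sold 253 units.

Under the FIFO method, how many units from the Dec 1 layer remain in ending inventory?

1

Dec 12, 253 sold [FIFO — oldest first]: 253 @ $7 = $1,771
Ending inventory: 1 @ $7 + 208 @ $9 + 104 @ $9 = $2,815
Check: goods available $4,586 = COGS $1,771 + ending $2,815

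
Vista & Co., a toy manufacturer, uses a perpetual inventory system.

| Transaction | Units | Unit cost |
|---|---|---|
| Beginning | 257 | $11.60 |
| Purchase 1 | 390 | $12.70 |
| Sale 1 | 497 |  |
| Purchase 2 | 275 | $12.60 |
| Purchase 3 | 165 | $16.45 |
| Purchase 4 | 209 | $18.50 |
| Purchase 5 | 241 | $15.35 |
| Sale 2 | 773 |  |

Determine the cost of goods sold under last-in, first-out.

COGS = $18,465.10

Sale 1 (497) [LIFO — newest first]: 390 @ $12.70 + 107 @ $11.60 = $6,194.20
Sale 2 (773) [LIFO — newest first]: 241 @ $15.35 + 209 @ $18.50 + 165 @ $16.45 + 158 @ $12.60 = $12,270.90
Total COGS = $6,194.20 + $12,270.90 = $18,465.10
Ending inventory: 150 @ $11.60 + 117 @ $12.60 = $3,214.20
Check: goods available $21,679.30 = COGS $18,465.10 + ending $3,214.20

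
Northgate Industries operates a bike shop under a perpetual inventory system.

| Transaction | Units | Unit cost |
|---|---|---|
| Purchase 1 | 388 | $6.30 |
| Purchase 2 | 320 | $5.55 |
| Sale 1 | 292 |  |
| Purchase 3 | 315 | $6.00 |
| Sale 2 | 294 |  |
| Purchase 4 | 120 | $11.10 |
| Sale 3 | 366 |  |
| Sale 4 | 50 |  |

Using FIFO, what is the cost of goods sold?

Sale 1 (292) [FIFO — oldest first]: 292 @ $6.30 = $1,839.60
Sale 2 (294) [FIFO — oldest first]: 96 @ $6.30 + 198 @ $5.55 = $1,703.70
Sale 3 (366) [FIFO — oldest first]: 122 @ $5.55 + 244 @ $6.00 = $2,141.10
Sale 4 (50) [FIFO — oldest first]: 50 @ $6.00 = $300.00
Total COGS = $1,839.60 + $1,703.70 + $2,141.10 + $300.00 = $5,984.40
Ending inventory: 21 @ $6.00 + 120 @ $11.10 = $1,458.00

COGS = $5,984.40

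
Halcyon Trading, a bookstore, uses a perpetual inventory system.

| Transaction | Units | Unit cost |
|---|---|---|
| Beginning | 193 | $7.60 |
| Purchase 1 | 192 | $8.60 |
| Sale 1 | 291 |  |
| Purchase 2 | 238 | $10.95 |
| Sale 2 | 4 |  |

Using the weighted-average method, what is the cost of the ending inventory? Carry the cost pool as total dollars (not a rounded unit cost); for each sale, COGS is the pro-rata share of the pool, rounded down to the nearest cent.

After Beginning: 193 on hand, pool $1,466.80 (≈ $7.6000 each)
After Purchase 1: 385 on hand, pool $3,118.00 (≈ $8.0987 each)
Sale 1, sell 291: 291/385 × $3,118.00 → $2,356.72
After Purchase 2: 332 on hand, pool $3,367.38 (≈ $10.1427 each)
Sale 2, sell 4: 4/332 × $3,367.38 → $40.57
Total COGS = $2,356.72 + $40.57 = $2,397.29
Ending inventory (cost pool remaining) = $3,326.81

Ending inventory = $3,326.81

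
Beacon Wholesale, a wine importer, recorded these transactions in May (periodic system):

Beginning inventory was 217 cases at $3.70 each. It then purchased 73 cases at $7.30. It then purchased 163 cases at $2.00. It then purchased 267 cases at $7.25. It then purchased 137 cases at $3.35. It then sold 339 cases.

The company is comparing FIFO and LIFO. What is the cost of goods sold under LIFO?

COGS = $1,923.45

FIFO COGS: 217 @ $3.70 + 73 @ $7.30 + 49 @ $2.00 = $1,433.80
LIFO COGS: 137 @ $3.35 + 202 @ $7.25 = $1,923.45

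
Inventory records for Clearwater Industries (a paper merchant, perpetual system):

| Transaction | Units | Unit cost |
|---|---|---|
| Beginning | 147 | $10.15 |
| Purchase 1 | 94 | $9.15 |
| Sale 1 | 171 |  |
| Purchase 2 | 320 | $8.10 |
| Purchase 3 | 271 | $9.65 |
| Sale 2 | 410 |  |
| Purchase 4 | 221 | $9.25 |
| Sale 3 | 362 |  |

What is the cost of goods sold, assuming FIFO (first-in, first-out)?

Sale 1 (171) [FIFO — oldest first]: 147 @ $10.15 + 24 @ $9.15 = $1,711.65
Sale 2 (410) [FIFO — oldest first]: 70 @ $9.15 + 320 @ $8.10 + 20 @ $9.65 = $3,425.50
Sale 3 (362) [FIFO — oldest first]: 251 @ $9.65 + 111 @ $9.25 = $3,448.90
Total COGS = $1,711.65 + $3,425.50 + $3,448.90 = $8,586.05
Ending inventory: 110 @ $9.25 = $1,017.50

COGS = $8,586.05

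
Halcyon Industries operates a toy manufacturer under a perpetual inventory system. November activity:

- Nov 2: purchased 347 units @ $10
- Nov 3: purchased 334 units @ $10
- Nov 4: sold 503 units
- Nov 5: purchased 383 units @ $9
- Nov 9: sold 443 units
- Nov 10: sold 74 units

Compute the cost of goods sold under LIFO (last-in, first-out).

COGS = $9,817

Nov 4, 503 sold [LIFO — newest first]: 334 @ $10 + 169 @ $10 = $5,030
Nov 9, 443 sold [LIFO — newest first]: 383 @ $9 + 60 @ $10 = $4,047
Nov 10, 74 sold [LIFO — newest first]: 74 @ $10 = $740
Total COGS = $5,030 + $4,047 + $740 = $9,817
Ending inventory: 44 @ $10 = $440
Check: goods available $10,257 = COGS $9,817 + ending $440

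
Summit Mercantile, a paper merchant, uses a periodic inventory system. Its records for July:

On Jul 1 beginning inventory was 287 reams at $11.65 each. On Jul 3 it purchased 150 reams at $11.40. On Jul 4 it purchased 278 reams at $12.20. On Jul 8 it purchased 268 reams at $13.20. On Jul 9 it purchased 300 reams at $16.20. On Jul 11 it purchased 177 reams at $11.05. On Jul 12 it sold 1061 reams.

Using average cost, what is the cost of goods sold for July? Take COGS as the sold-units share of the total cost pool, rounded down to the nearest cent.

Jul 12, sell 1061: 1061/1460 × $18,798.60 → $13,661.17
Ending inventory (cost pool remaining) = $5,137.43
Check: goods available $18,798.60 = COGS $13,661.17 + ending $5,137.43

COGS = $13,661.17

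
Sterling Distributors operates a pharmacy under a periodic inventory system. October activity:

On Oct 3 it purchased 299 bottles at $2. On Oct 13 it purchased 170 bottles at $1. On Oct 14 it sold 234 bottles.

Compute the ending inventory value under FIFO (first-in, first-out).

Ending inventory = $300

Oct 14, 234 sold [FIFO — oldest first]: 234 @ $2 = $468
Ending inventory: 65 @ $2 + 170 @ $1 = $300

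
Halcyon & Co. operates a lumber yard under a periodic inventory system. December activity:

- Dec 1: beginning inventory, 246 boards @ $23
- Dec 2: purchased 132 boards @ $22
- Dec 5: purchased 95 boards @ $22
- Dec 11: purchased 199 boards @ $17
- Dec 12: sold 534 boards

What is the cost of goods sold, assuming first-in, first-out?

COGS = $11,689

Dec 12, 534 sold [FIFO — oldest first]: 246 @ $23 + 132 @ $22 + 95 @ $22 + 61 @ $17 = $11,689
Ending inventory: 138 @ $17 = $2,346
Check: goods available $14,035 = COGS $11,689 + ending $2,346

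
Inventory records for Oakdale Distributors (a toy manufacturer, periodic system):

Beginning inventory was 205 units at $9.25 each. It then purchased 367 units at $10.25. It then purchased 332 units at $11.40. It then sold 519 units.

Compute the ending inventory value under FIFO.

Sale 1 (519) [FIFO — oldest first]: 205 @ $9.25 + 314 @ $10.25 = $5,114.75
Ending inventory: 53 @ $10.25 + 332 @ $11.40 = $4,328.05

Ending inventory = $4,328.05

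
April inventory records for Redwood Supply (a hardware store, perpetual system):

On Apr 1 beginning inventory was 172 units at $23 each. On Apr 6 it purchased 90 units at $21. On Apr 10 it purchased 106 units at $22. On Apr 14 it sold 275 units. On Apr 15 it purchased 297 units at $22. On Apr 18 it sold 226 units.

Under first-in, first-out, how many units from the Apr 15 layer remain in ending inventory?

164

Apr 14, 275 sold [FIFO — oldest first]: 172 @ $23 + 90 @ $21 + 13 @ $22 = $6,132
Apr 18, 226 sold [FIFO — oldest first]: 93 @ $22 + 133 @ $22 = $4,972
Total COGS = $6,132 + $4,972 = $11,104
Ending inventory: 164 @ $22 = $3,608
Check: goods available $14,712 = COGS $11,104 + ending $3,608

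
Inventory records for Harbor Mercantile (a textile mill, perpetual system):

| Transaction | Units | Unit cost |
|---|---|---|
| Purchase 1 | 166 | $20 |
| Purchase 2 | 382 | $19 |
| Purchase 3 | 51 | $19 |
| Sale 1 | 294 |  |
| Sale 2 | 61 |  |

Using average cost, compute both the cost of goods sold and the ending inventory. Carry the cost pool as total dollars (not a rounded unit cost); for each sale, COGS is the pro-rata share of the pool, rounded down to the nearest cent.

COGS = $6,843.37; ending inventory = $4,703.63

After Purchase 1: 166 on hand, pool $3,320.00 (≈ $20.0000 each)
After Purchase 2: 548 on hand, pool $10,578.00 (≈ $19.3029 each)
After Purchase 3: 599 on hand, pool $11,547.00 (≈ $19.2771 each)
Sale 1, sell 294: 294/599 × $11,547.00 → $5,667.47
Sale 2, sell 61: 61/305 × $5,879.53 → $1,175.90
Total COGS = $5,667.47 + $1,175.90 = $6,843.37
Ending inventory (cost pool remaining) = $4,703.63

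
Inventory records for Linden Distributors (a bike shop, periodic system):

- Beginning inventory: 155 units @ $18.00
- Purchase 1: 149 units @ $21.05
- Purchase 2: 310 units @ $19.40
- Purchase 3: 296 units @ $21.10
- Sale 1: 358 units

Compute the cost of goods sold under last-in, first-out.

Sale 1 (358) [LIFO — newest first]: 296 @ $21.10 + 62 @ $19.40 = $7,448.40
Ending inventory: 155 @ $18.00 + 149 @ $21.05 + 248 @ $19.40 = $10,737.65
Check: goods available $18,186.05 = COGS $7,448.40 + ending $10,737.65

COGS = $7,448.40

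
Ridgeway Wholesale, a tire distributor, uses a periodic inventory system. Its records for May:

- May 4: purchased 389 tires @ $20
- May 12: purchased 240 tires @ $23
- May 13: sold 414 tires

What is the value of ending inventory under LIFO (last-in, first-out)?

Ending inventory = $4,300

May 13, 414 sold [LIFO — newest first]: 240 @ $23 + 174 @ $20 = $9,000
Ending inventory: 215 @ $20 = $4,300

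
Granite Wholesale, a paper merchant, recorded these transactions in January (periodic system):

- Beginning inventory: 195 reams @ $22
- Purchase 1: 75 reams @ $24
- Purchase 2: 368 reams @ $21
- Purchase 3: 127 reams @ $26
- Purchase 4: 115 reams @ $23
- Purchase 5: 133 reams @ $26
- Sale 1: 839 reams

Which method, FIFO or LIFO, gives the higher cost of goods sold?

LIFO

FIFO COGS: 195 @ $22 + 75 @ $24 + 368 @ $21 + 127 @ $26 + 74 @ $23 = $18,822
LIFO COGS: 133 @ $26 + 115 @ $23 + 127 @ $26 + 368 @ $21 + 75 @ $24 + 21 @ $22 = $19,395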